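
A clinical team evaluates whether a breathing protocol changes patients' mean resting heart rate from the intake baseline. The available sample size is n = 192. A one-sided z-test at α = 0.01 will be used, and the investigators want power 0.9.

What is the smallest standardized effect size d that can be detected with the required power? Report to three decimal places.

d ≈ 0.260

Required noncentrality: δ = z_{0.01} + z_{0.10} = 2.326 + 1.282 = 3.608.
δ = d·√n ⇒ d = δ/√n = 3.608/√192 = 0.2604.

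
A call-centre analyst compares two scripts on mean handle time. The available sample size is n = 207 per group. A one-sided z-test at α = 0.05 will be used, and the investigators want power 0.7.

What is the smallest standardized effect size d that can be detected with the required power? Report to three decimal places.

Need Φ(δ − 1.645) = 0.7, so δ = 1.645 + 0.524 = 2.169.
δ = d·√(n/2) ⇒ d = δ/√(n/2) = 2.169/√(207/2) = 0.2132.

d ≈ 0.213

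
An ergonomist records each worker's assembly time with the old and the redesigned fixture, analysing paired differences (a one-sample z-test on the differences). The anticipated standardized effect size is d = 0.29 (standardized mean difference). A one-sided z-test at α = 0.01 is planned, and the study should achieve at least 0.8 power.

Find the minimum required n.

For power 0.8 need Φ(δ − z_{0.01}) = 0.8, so δ = z_{0.01} + z_{0.20} = 2.326 + 0.842 = 3.168.
δ = d·√n ⇒ n = (δ/d)² = (3.168 / 0.29)² = 119.33.
Round up to the next whole unit.

n = 120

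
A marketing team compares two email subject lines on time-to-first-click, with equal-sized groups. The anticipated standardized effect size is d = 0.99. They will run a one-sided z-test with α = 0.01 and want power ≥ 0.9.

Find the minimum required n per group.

Set Φ(δ − 2.326) = 0.9; then δ − 2.326 = Φ⁻¹(0.9) = 1.282, giving δ = 3.608.
δ = d·√(n/2) ⇒ n = 2(δ/d)² = 2 × (3.608 / 0.99)² = 26.56.
Round up to the next whole unit.

n = 27 per group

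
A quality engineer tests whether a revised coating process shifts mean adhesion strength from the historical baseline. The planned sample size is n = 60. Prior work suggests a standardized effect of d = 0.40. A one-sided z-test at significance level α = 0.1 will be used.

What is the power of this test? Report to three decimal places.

Noncentrality parameter: δ = d·√n = 0.40 × √60 = 3.0984
One-sided α = 0.1 → critical value z_{0.1} = 1.282.
Power = P(Z > 1.282 − δ) = Φ(1.817) = 0.9654.

Power ≈ 0.965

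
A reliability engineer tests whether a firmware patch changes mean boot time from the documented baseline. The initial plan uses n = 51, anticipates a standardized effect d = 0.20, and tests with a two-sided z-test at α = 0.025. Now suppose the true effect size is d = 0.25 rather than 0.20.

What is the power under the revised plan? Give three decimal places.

With d = 0.25: δ = d·√n = 0.25 × √51 = 1.7854. Critical value z_{0.0125} = 2.241.
Revised power = Φ(δ − 2.241) + Φ(−δ − 2.241) = Φ(-0.456) + Φ(-4.027) = 0.3242 + 0.0000 = 0.3242.

Power ≈ 0.324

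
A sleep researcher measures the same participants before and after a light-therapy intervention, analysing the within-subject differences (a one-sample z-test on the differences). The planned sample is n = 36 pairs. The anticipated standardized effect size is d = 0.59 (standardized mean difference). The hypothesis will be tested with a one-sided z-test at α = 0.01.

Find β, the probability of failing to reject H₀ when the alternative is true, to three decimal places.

Noncentrality parameter: δ = d·√n = 0.59 × √36 = 3.5400
Critical value for a one-sided test at α = 0.01: z_α = 2.326.
Power = Φ(δ − 2.326) = Φ(1.214) = 0.8876.
Type II error: β = 1 − power = 1 − 0.8876 = 0.1124.

β ≈ 0.112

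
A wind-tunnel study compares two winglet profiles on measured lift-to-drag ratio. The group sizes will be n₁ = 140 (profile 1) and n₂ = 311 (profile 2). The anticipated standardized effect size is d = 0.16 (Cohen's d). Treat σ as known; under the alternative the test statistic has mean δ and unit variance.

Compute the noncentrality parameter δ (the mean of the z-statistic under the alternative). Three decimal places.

δ ≈ 1.572

δ = d / √(1/n₁ + 1/n₂) = 0.16 / √(1/140 + 1/311) = 1.5721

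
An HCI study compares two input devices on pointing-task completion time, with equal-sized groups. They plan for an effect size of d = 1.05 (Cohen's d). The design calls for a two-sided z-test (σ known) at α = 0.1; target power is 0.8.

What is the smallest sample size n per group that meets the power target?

n = 12 per group

For power 0.8 need Φ(δ − z_{0.05}) = 0.8, so δ = z_{0.05} + z_{0.20} = 1.645 + 0.842 = 2.486.
(For δ > 0 the lower-tail rejection region contributes negligibly to power, so the one-term inversion is standard.)
δ = d·√(n/2) ⇒ n = 2(δ/d)² = 2 × (2.486 / 1.05)² = 11.22.
Rounding up, n = 12 per group.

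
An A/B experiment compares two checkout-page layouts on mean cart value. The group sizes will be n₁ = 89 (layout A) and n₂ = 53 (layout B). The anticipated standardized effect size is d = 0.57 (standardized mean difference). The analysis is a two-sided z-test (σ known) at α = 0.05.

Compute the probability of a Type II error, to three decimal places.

Noncentrality parameter: δ = d / √(1/n₁ + 1/n₂) = 0.57 / √(1/89 + 1/53) = 3.2852
Critical value for a two-sided test at α = 0.05: z_{α/2} = 1.960.
Power = Φ(δ − 1.960) + Φ(−δ − 1.960) = Φ(1.325) + Φ(-5.245) = 0.9075 + 0.0000 = 0.9075.
Type II error: β = 1 − power = 1 − 0.9075 = 0.0925.

β ≈ 0.093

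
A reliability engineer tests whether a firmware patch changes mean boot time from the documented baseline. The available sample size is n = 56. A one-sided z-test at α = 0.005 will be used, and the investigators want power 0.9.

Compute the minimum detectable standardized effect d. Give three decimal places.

d ≈ 0.515

Required noncentrality: δ = z_{0.005} + z_{0.10} = 2.576 + 1.282 = 3.857.
δ = d·√n ⇒ d = δ/√n = 3.857/√56 = 0.5155.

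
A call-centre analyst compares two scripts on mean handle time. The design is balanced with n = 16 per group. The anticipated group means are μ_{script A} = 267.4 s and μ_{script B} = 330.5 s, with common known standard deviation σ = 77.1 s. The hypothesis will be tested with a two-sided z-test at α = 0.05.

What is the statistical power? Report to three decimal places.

Power ≈ 0.639

Standardized effect: d = |μ_{script A} − μ_{script B}| / σ = |267.4 − 330.5| / 77.1 = 0.8184
Noncentrality parameter: δ = d·√(n/2) = 0.8184 × √(16/2) = 2.3148
Two-sided α = 0.05 → critical value z_{0.025} = 1.960.
Power = Φ(δ − 1.960) + Φ(−δ − 1.960) = Φ(0.355) + Φ(-4.275) = 0.6387 + 0.0000 = 0.6387.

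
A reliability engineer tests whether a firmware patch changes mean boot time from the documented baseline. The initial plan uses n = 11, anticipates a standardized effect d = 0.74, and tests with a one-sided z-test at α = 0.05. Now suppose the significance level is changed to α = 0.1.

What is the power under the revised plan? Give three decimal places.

Power ≈ 0.880

δ = d·√n = 0.74 × √11 = 2.4543 (unchanged). New critical value: z_{0.1} = 1.282.
Revised power = Φ(δ − 1.282) = Φ(1.173) = 0.8796.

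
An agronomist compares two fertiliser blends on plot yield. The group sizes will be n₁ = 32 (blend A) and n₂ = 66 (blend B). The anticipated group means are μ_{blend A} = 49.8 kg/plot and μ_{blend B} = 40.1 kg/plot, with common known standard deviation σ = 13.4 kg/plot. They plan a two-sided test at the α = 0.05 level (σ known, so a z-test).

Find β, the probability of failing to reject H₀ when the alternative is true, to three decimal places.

Standardized effect: d = |μ_{blend A} − μ_{blend B}| / σ = |49.8 − 40.1| / 13.4 = 0.7239
Noncentrality parameter: δ = d / √(1/n₁ + 1/n₂) = 0.7239 / √(1/32 + 1/66) = 3.3605
Two-sided α = 0.05 → critical value z_{0.025} = 1.960.
Power = Φ(δ − 1.960) + Φ(−δ − 1.960) = Φ(1.401) + Φ(-5.320) = 0.9193 + 0.0000 = 0.9193.
Type II error: β = 1 − power = 1 − 0.9193 = 0.0807.

β ≈ 0.081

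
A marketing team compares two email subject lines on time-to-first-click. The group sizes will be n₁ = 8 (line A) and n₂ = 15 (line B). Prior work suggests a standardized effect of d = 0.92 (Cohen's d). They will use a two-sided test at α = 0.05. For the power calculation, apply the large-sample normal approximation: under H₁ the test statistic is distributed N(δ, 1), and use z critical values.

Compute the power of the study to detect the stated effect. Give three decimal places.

Power ≈ 0.556

Noncentrality parameter: δ = d / √(1/n₁ + 1/n₂) = 0.92 / √(1/8 + 1/15) = 2.1014
Critical value for a two-sided test at α = 0.05: z_{α/2} = 1.960.
Power = Φ(δ − 1.960) + Φ(−δ − 1.960) = Φ(0.141) + Φ(-4.061) = 0.5562 + 0.0000 = 0.5563.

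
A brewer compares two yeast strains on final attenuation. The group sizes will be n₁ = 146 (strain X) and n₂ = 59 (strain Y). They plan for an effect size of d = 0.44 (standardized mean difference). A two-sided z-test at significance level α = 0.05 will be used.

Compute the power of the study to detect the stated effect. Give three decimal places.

Power ≈ 0.814

Noncentrality parameter: δ = d / √(1/n₁ + 1/n₂) = 0.44 / √(1/146 + 1/59) = 2.8522
Critical value for a two-sided test at α = 0.05: z_{α/2} = 1.960.
Power = Φ(δ − 1.960) + Φ(−δ − 1.960) = Φ(0.892) + Φ(-4.812) = 0.8139 + 0.0000 = 0.8139.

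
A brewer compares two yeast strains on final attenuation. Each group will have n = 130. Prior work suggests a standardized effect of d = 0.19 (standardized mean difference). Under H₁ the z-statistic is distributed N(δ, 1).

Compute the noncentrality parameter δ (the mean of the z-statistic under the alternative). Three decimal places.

δ = d·√(n/2) = 0.19 × √(130/2) = 1.5318

δ ≈ 1.532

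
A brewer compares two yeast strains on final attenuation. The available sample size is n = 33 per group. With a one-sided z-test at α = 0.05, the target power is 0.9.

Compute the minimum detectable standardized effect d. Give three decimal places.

d ≈ 0.720

Required noncentrality: δ = z_{0.05} + z_{0.10} = 1.645 + 1.282 = 2.926.
δ = d·√(n/2) ⇒ d = δ/√(n/2) = 2.926/√(33/2) = 0.7204.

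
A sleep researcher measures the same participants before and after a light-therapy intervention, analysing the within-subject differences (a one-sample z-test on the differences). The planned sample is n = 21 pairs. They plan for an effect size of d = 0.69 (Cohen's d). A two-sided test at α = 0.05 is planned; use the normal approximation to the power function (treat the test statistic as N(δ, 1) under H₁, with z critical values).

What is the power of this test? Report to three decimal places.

Noncentrality parameter: δ = d·√n = 0.69 × √21 = 3.1620
Critical value for a two-sided test at α = 0.05: z_{α/2} = 1.960.
Power = Φ(δ − 1.960) + Φ(−δ − 1.960) = Φ(1.202) + Φ(-5.122) = 0.8853 + 0.0000 = 0.8853.

Power ≈ 0.885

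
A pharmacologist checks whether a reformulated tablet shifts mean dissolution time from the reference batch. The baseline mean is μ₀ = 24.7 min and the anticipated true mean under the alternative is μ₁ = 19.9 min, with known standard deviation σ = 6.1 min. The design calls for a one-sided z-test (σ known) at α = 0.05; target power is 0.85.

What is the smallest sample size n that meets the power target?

n = 12

Standardized effect: d = |μ₁ − μ₀| / σ = |19.9 − 24.7| / 6.1 = 0.7869
For power 0.85 need Φ(δ − z_{0.05}) = 0.85, so δ = z_{0.05} + z_{0.15} = 1.645 + 1.036 = 2.681.
δ = d·√n ⇒ n = (δ/d)² = (2.681 / 0.7869)² = 11.61.
Round up to the next whole unit.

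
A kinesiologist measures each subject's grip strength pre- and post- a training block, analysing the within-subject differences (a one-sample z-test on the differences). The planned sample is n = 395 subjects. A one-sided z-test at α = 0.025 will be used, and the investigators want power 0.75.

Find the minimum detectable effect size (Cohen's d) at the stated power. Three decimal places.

d ≈ 0.133

Need Φ(δ − 1.960) = 0.75, so δ = 1.960 + 0.674 = 2.634.
δ = d·√n ⇒ d = δ/√n = 2.634/√395 = 0.1326.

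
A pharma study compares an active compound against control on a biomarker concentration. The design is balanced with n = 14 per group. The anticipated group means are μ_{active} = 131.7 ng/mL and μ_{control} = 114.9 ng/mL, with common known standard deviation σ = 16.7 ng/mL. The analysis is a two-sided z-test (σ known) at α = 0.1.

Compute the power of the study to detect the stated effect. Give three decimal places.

Standardized effect: d = |μ_{active} − μ_{control}| / σ = |131.7 − 114.9| / 16.7 = 1.0060
Noncentrality parameter: δ = d·√(n/2) = 1.0060 × √(14/2) = 2.6616
Two-sided α = 0.1 → critical value z_{0.05} = 1.645.
Power = Φ(δ − 1.645) + Φ(−δ − 1.645) = Φ(1.017) + Φ(-4.306) = 0.8454 + 0.0000 = 0.8454.

Power ≈ 0.845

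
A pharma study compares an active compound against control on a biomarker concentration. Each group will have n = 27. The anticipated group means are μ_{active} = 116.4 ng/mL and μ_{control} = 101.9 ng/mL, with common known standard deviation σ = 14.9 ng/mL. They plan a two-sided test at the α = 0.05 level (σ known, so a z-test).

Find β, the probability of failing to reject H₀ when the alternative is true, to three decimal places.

Standardized effect: d = |μ_{active} − μ_{control}| / σ = |116.4 − 101.9| / 14.9 = 0.9732
Noncentrality parameter: δ = d·√(n/2) = 0.9732 × √(27/2) = 3.5756
Critical value for a two-sided test at α = 0.05: z_{α/2} = 1.960.
Power = Φ(δ − 1.960) + Φ(−δ − 1.960) = Φ(1.616) + Φ(-5.536) = 0.9469 + 0.0000 = 0.9469.
Type II error: β = 1 − power = 1 − 0.9469 = 0.0531.

β ≈ 0.053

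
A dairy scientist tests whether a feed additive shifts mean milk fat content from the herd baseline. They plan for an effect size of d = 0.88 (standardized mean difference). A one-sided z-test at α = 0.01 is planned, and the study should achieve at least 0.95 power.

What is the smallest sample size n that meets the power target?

For power 0.95 need Φ(δ − z_{0.01}) = 0.95, so δ = z_{0.01} + z_{0.05} = 2.326 + 1.645 = 3.971.
δ = d·√n ⇒ n = (δ/d)² = (3.971 / 0.88)² = 20.36.
Round up to the next whole unit.

n = 21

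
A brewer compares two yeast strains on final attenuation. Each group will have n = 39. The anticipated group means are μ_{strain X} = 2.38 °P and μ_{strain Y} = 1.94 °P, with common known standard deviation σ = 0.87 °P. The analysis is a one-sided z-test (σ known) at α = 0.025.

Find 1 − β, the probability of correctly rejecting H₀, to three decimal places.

Power ≈ 0.608

Standardized effect: d = |μ_{strain X} − μ_{strain Y}| / σ = |2.38 − 1.94| / 0.87 = 0.5057
Noncentrality parameter: δ = d·√(n/2) = 0.5057 × √(39/2) = 2.2333
Critical value for a one-sided test at α = 0.025: z_α = 1.960.
Power = Φ(δ − 1.960) = Φ(0.273) = 0.6077.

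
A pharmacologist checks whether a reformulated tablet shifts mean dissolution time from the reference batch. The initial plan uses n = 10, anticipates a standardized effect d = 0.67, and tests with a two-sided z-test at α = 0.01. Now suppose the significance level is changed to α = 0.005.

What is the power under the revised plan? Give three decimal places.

δ = d·√n = 0.67 × √10 = 2.1187 (unchanged). New critical value: z_{0.0025} = 2.807.
Revised power = Φ(δ − 2.807) + Φ(−δ − 2.807) = Φ(-0.688) + Φ(-4.926) = 0.2456 + 0.0000 = 0.2456.

Power ≈ 0.246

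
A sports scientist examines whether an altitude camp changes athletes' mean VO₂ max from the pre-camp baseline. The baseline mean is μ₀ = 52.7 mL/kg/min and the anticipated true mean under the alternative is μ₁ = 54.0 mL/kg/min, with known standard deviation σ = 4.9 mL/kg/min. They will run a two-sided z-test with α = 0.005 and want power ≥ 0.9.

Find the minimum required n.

Standardized effect: d = |μ₁ − μ₀| / σ = |54.0 − 52.7| / 4.9 = 0.2653
For power 0.9 need Φ(δ − z_{0.0025}) = 0.9, so δ = z_{0.0025} + z_{0.10} = 2.807 + 1.282 = 4.089.
(The Φ(−δ − z_{α/2}) term is vanishingly small for δ > 0 and is dropped in the standard sample-size formula.)
δ = d·√n ⇒ n = (δ/d)² = (4.089 / 0.2653)² = 237.49.
Rounding up, n = 238.

n = 238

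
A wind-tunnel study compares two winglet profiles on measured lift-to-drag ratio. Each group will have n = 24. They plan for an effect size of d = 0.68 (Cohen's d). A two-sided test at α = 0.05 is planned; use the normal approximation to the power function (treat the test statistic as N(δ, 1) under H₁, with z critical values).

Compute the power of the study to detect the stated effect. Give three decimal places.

Noncentrality parameter: δ = d·√(n/2) = 0.68 × √(24/2) = 2.3556
Two-sided α = 0.05 → critical value z_{0.025} = 1.960.
Power = Φ(δ − 1.960) + Φ(−δ − 1.960) = Φ(0.396) + Φ(-4.316) = 0.6538 + 0.0000 = 0.6538.

Power ≈ 0.654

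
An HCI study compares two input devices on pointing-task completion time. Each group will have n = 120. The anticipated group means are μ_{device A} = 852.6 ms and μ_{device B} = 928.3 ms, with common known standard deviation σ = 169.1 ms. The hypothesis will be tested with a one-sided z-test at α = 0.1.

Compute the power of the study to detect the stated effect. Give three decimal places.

Power ≈ 0.986

Standardized effect: d = |μ_{device A} − μ_{device B}| / σ = |852.6 − 928.3| / 169.1 = 0.4477
Noncentrality parameter: δ = d·√(n/2) = 0.4477 × √(120/2) = 3.4676
One-sided α = 0.1 → critical value z_{0.1} = 1.282.
Power = P(Z > 1.282 − δ) = Φ(2.186) = 0.9856.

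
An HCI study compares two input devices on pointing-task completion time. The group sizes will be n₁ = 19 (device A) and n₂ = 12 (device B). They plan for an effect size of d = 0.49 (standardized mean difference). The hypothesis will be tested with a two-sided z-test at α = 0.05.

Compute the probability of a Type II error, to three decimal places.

β ≈ 0.736

Noncentrality parameter: λ = d / √(1/n₁ + 1/n₂) = 0.49 / √(1/19 + 1/12) = 1.3289
Two-sided α = 0.05 → critical value z_{0.025} = 1.960.
Power = Φ(λ − 1.960) + Φ(−λ − 1.960) = Φ(-0.631) + Φ(-3.289) = 0.2640 + 0.0005 = 0.2645.
Type II error: β = 1 − power = 1 − 0.2645 = 0.7355.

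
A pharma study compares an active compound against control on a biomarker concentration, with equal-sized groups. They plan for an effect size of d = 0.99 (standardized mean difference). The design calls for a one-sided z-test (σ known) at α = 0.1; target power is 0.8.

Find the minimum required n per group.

n = 10 per group

For power 0.8 need Φ(δ − z_{0.1}) = 0.8, so δ = z_{0.1} + z_{0.20} = 1.282 + 0.842 = 2.123.
δ = d·√(n/2) ⇒ n = 2(δ/d)² = 2 × (2.123 / 0.99)² = 9.20.
Round up to the next whole unit.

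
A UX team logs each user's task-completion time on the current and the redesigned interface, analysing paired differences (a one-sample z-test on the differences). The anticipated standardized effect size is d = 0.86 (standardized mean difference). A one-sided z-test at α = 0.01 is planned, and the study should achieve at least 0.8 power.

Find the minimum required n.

Set Φ(δ − 2.326) = 0.8; then δ − 2.326 = Φ⁻¹(0.8) = 0.842, giving δ = 3.168.
δ = d·√n ⇒ n = (δ/d)² = (3.168 / 0.86)² = 13.57.
Round up to the next whole unit.

n = 14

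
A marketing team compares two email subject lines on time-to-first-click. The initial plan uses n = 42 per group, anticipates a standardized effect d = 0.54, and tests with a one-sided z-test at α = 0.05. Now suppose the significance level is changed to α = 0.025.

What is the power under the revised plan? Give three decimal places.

δ = d·√(n/2) = 0.54 × √(42/2) = 2.4746 (unchanged). New critical value: z_{0.025} = 1.960.
Revised power = P(Z > 1.960 − δ) = Φ(0.515) = 0.6966.

Power ≈ 0.697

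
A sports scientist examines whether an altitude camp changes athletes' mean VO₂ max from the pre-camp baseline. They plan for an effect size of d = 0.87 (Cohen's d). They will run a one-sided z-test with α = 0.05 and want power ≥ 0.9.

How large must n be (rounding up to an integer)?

n = 12

Set Φ(δ − 1.645) = 0.9; then δ − 1.645 = Φ⁻¹(0.9) = 1.282, giving δ = 2.926.
δ = d·√n ⇒ n = (δ/d)² = (2.926 / 0.87)² = 11.31.
Rounding up, n = 12.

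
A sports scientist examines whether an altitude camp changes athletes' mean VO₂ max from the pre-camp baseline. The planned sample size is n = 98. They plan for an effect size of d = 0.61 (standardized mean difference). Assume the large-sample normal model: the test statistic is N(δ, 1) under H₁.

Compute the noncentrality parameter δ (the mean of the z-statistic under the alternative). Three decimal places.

δ ≈ 6.039

δ = d·√n = 0.61 × √98 = 6.0387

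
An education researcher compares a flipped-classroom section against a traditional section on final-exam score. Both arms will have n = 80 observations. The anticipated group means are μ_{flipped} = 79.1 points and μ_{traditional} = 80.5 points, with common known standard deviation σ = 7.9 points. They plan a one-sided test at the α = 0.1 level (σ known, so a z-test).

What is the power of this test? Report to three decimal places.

Power ≈ 0.436

Standardized effect: d = |μ_{flipped} − μ_{traditional}| / σ = |79.1 − 80.5| / 7.9 = 0.1772
Noncentrality parameter: δ = d·√(n/2) = 0.1772 × √(80/2) = 1.1208
One-sided α = 0.1 → critical value z_{0.1} = 1.282.
Power = Φ(δ − 1.282) = Φ(-0.161) = 0.4361.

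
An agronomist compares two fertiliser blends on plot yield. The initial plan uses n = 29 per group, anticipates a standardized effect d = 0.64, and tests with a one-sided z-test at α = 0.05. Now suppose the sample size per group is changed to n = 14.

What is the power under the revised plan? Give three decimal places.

Power ≈ 0.519

With n = 14 per group: δ = d·√(n/2) = 0.64 × √(14/2) = 1.6933. Critical value z_{0.05} = 1.645.
Revised power = Φ(δ − 1.645) = Φ(0.048) = 0.5193.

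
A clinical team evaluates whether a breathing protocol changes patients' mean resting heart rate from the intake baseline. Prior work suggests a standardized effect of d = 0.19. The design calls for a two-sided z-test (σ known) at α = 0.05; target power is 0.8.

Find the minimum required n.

n = 218

Set Φ(δ − 1.960) = 0.8; then δ − 1.960 = Φ⁻¹(0.8) = 0.842, giving δ = 2.802.
(Ignoring the negligible lower-tail rejection probability gives the usual closed-form inversion.)
δ = d·√n ⇒ n = (δ/d)² = (2.802 / 0.19)² = 217.42.
Round up to the next whole unit.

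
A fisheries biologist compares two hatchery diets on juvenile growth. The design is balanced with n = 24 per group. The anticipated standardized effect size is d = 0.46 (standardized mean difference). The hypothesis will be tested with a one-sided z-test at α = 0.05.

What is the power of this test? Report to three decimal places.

Noncentrality parameter: δ = d·√(n/2) = 0.46 × √(24/2) = 1.5935
One-sided α = 0.05 → critical value z_{0.05} = 1.645.
Power = Φ(δ − 1.645) = Φ(-0.051) = 0.4795.

Power ≈ 0.480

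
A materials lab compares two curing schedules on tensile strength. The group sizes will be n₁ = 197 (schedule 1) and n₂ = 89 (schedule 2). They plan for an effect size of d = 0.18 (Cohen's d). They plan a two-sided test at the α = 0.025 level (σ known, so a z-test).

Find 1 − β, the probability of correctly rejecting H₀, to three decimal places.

Power ≈ 0.203

Noncentrality parameter: δ = d / √(1/n₁ + 1/n₂) = 0.18 / √(1/197 + 1/89) = 1.4093
Two-sided α = 0.025 → critical value z_{0.0125} = 2.241.
Power = Φ(δ − 2.241) + Φ(−δ − 2.241) = Φ(-0.832) + Φ(-3.651) = 0.2027 + 0.0001 = 0.2028.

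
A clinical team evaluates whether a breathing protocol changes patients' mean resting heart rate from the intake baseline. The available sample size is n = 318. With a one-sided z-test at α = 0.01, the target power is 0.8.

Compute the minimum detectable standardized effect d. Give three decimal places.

Required noncentrality: δ = z_{0.01} + z_{0.20} = 2.326 + 0.842 = 3.168.
δ = d·√n ⇒ d = δ/√n = 3.168/√318 = 0.1777.

d ≈ 0.178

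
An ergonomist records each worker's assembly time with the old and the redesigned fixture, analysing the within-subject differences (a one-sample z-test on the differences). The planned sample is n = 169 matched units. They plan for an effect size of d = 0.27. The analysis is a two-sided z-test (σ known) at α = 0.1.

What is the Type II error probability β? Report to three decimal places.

Noncentrality parameter: δ = d·√n = 0.27 × √169 = 3.5100
Critical value for a two-sided test at α = 0.1: z_{α/2} = 1.645.
Power = Φ(δ − 1.645) + Φ(−δ − 1.645) = Φ(1.865) + Φ(-5.155) = 0.9689 + 0.0000 = 0.9689.
Type II error: β = 1 − power = 1 − 0.9689 = 0.0311.

β ≈ 0.031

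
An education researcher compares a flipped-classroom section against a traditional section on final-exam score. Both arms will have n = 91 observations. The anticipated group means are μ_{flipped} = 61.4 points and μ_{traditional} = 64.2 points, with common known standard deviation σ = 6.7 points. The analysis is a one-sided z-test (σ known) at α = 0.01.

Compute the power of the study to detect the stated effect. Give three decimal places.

Power ≈ 0.689

Standardized effect: d = |μ_{flipped} − μ_{traditional}| / σ = |61.4 − 64.2| / 6.7 = 0.4179
Noncentrality parameter: λ = d·√(n/2) = 0.4179 × √(91/2) = 2.8190
Critical value for a one-sided test at α = 0.01: z_α = 2.326.
Power = P(Z > 2.326 − λ) = Φ(0.493) = 0.6889.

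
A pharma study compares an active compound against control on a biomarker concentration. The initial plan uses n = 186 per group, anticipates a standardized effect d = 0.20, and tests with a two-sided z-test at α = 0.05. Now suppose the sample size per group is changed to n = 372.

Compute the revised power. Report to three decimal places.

With n = 372 per group: δ = d·√(n/2) = 0.20 × √(372/2) = 2.7276. Critical value z_{0.025} = 1.960.
Revised power = Φ(δ − 1.960) + Φ(−δ − 1.960) = Φ(0.768) + Φ(-4.688) = 0.7787 + 0.0000 = 0.7787.

Power ≈ 0.779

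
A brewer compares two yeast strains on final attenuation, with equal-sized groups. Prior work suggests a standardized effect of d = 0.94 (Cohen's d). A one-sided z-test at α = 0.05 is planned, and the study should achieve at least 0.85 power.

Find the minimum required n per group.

For power 0.85 need Φ(δ − z_{0.05}) = 0.85, so δ = z_{0.05} + z_{0.15} = 1.645 + 1.036 = 2.681.
δ = d·√(n/2) ⇒ n = 2(δ/d)² = 2 × (2.681 / 0.94)² = 16.27.
Rounding up, n = 17 per group.

n = 17 per group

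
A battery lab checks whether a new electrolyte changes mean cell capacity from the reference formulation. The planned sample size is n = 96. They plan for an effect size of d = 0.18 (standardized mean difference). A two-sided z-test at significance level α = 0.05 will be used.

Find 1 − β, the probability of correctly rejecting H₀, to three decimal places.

Noncentrality parameter: δ = d·√n = 0.18 × √96 = 1.7636
Critical value for a two-sided test at α = 0.05: z_{α/2} = 1.960.
Power = Φ(δ − 1.960) + Φ(−δ − 1.960) = Φ(-0.196) + Φ(-3.724) = 0.4222 + 0.0001 = 0.4223.

Power ≈ 0.422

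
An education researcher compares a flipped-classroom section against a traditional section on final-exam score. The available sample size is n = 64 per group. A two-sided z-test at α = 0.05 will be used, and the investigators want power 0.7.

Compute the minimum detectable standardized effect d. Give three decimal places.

Need Φ(δ − 1.960) = 0.7, so δ = 1.960 + 0.524 = 2.484.
(Lower-tail contribution to power is negligible for δ > 0.)
δ = d·√(n/2) ⇒ d = δ/√(n/2) = 2.484/√(64/2) = 0.4392.

d ≈ 0.439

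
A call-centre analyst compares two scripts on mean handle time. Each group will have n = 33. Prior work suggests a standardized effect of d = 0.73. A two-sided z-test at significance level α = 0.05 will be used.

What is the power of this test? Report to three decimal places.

Noncentrality parameter: δ = d·√(n/2) = 0.73 × √(33/2) = 2.9653
Two-sided α = 0.05 → critical value z_{0.025} = 1.960.
Power = Φ(δ − 1.960) + Φ(−δ − 1.960) = Φ(1.005) + Φ(-4.925) = 0.8426 + 0.0000 = 0.8426.

Power ≈ 0.843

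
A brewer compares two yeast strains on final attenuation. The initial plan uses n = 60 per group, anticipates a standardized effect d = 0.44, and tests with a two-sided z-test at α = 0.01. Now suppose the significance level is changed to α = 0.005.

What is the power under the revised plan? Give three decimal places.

δ = d·√(n/2) = 0.44 × √(60/2) = 2.4100 (unchanged). New critical value: z_{0.0025} = 2.807.
Revised power = Φ(δ − 2.807) + Φ(−δ − 2.807) = Φ(-0.397) + Φ(-5.217) = 0.3457 + 0.0000 = 0.3457.

Power ≈ 0.346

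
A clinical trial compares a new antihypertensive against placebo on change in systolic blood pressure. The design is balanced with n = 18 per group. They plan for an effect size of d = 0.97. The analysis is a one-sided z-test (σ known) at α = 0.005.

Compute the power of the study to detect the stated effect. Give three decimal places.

Noncentrality parameter: δ = d·√(n/2) = 0.97 × √(18/2) = 2.9100
One-sided α = 0.005 → critical value z_{0.005} = 2.576.
Power = P(Z > 2.576 − δ) = Φ(0.334) = 0.6309.

Power ≈ 0.631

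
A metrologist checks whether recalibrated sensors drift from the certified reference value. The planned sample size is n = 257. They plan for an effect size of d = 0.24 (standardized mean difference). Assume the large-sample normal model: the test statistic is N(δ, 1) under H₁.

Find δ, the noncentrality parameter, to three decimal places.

δ = d·√n = 0.24 × √257 = 3.8475

δ ≈ 3.847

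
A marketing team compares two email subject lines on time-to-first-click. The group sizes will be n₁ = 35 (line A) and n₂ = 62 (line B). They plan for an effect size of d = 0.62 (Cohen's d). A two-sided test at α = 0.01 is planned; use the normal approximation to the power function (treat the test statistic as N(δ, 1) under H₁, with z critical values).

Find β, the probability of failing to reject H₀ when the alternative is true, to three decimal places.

β ≈ 0.361

Noncentrality parameter: δ = d / √(1/n₁ + 1/n₂) = 0.62 / √(1/35 + 1/62) = 2.9325
Critical value for a two-sided test at α = 0.01: z_{α/2} = 2.576.
Power = Φ(δ − 2.576) + Φ(−δ − 2.576) = Φ(0.357) + Φ(-5.508) = 0.6393 + 0.0000 = 0.6393.
Type II error: β = 1 − power = 1 − 0.6393 = 0.3607.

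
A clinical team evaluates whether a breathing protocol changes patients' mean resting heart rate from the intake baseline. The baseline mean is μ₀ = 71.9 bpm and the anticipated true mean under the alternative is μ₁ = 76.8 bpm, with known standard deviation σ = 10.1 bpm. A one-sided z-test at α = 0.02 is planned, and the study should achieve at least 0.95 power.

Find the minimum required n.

n = 59

Standardized effect: d = |μ₁ − μ₀| / σ = |76.8 − 71.9| / 10.1 = 0.4851
Set Φ(δ − 2.054) = 0.95; then δ − 2.054 = Φ⁻¹(0.95) = 1.645, giving δ = 3.699.
δ = d·√n ⇒ n = (δ/d)² = (3.699 / 0.4851)² = 58.12.
Round up to the next whole unit.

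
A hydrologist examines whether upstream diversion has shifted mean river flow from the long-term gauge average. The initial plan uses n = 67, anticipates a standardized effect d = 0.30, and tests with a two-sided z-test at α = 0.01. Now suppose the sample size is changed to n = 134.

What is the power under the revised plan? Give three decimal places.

With n = 134: δ = d·√n = 0.30 × √134 = 3.4728. Critical value z_{0.005} = 2.576.
Revised power = Φ(δ − 2.576) + Φ(−δ − 2.576) = Φ(0.897) + Φ(-6.049) = 0.8151 + 0.0000 = 0.8151.

Power ≈ 0.815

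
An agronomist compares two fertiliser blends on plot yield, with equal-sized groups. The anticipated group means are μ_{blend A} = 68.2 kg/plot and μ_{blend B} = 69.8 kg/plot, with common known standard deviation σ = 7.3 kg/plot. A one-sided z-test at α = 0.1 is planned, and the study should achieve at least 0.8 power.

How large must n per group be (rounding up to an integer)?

Standardized effect: d = |μ_{blend A} − μ_{blend B}| / σ = |68.2 − 69.8| / 7.3 = 0.2192
Set Φ(δ − 1.282) = 0.8; then δ − 1.282 = Φ⁻¹(0.8) = 0.842, giving δ = 2.123.
δ = d·√(n/2) ⇒ n = 2(δ/d)² = 2 × (2.123 / 0.2192)² = 187.68.
Rounding up, n = 188 per group.

n = 188 per group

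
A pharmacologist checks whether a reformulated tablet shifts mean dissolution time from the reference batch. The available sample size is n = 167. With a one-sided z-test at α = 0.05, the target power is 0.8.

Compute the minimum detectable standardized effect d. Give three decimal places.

d ≈ 0.192

Required noncentrality: δ = z_{0.05} + z_{0.20} = 1.645 + 0.842 = 2.486.
δ = d·√n ⇒ d = δ/√n = 2.486/√167 = 0.1924.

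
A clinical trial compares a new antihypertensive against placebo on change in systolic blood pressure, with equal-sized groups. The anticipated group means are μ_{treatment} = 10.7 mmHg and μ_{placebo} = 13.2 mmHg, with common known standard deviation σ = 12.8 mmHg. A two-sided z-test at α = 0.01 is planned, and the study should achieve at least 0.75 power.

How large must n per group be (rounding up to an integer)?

n = 554 per group

Standardized effect: d = |μ_{treatment} − μ_{placebo}| / σ = |10.7 − 13.2| / 12.8 = 0.1953
For power 0.75 need Φ(δ − z_{0.005}) = 0.75, so δ = z_{0.005} + z_{0.25} = 2.576 + 0.674 = 3.250.
(For δ > 0 the lower-tail rejection region contributes negligibly to power, so the one-term inversion is standard.)
δ = d·√(n/2) ⇒ n = 2(δ/d)² = 2 × (3.250 / 0.1953)² = 553.89.
Rounding up, n = 554 per group.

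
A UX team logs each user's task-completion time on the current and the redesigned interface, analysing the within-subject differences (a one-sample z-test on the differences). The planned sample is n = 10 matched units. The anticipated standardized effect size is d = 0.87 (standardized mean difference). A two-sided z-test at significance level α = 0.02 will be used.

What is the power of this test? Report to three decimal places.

Noncentrality parameter: δ = d·√n = 0.87 × √10 = 2.7512
Two-sided α = 0.02 → critical value z_{0.01} = 2.326.
Power = Φ(δ − 2.326) + Φ(−δ − 2.326) = Φ(0.425) + Φ(-5.078) = 0.6645 + 0.0000 = 0.6645.

Power ≈ 0.665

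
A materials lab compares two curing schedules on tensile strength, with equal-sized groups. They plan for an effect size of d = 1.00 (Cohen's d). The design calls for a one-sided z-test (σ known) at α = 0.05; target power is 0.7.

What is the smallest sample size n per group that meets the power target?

For power 0.7 need Φ(δ − z_{0.05}) = 0.7, so δ = z_{0.05} + z_{0.30} = 1.645 + 0.524 = 2.169.
δ = d·√(n/2) ⇒ n = 2(δ/d)² = 2 × (2.169 / 1.00)² = 9.41.
Rounding up, n = 10 per group.

n = 10 per group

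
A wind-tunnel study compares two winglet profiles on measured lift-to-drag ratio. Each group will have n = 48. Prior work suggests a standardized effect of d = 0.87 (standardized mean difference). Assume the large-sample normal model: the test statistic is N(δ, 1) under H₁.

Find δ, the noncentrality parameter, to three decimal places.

The noncentrality parameter scales effect size by the design's sample-size factor: δ = d·√(n/2) = 0.87 × √(48/2) = 4.2621

δ ≈ 4.262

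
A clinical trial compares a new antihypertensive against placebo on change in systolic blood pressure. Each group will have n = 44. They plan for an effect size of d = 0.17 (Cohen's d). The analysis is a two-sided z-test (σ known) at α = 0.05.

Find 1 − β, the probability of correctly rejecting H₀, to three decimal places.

Power ≈ 0.125

Noncentrality parameter: δ = d·√(n/2) = 0.17 × √(44/2) = 0.7974
Critical value for a two-sided test at α = 0.05: z_{α/2} = 1.960.
Power = Φ(δ − 1.960) + Φ(−δ − 1.960) = Φ(-1.163) + Φ(-2.757) = 0.1225 + 0.0029 = 0.1254.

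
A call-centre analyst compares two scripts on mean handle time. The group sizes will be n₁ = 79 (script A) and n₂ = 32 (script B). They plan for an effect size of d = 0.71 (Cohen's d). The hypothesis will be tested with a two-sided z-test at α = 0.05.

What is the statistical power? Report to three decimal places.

Power ≈ 0.923

Noncentrality parameter: δ = d / √(1/n₁ + 1/n₂) = 0.71 / √(1/79 + 1/32) = 3.3883
Two-sided α = 0.05 → critical value z_{0.025} = 1.960.
Power = Φ(δ − 1.960) + Φ(−δ − 1.960) = Φ(1.428) + Φ(-5.348) = 0.9234 + 0.0000 = 0.9234.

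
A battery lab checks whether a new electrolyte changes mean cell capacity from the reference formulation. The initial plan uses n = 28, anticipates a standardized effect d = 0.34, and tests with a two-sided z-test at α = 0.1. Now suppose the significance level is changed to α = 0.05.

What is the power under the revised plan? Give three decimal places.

δ = d·√n = 0.34 × √28 = 1.7991 (unchanged). New critical value: z_{0.025} = 1.960.
Revised power = Φ(δ − 1.960) + Φ(−δ − 1.960) = Φ(-0.161) + Φ(-3.759) = 0.4361 + 0.0001 = 0.4362.

Power ≈ 0.436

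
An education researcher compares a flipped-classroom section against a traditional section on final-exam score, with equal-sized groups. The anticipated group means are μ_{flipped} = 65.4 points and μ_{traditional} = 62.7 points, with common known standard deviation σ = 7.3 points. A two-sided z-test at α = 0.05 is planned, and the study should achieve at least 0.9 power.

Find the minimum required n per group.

Standardized effect: d = |μ_{flipped} − μ_{traditional}| / σ = |65.4 − 62.7| / 7.3 = 0.3699
For power 0.9 need Φ(δ − z_{0.025}) = 0.9, so δ = z_{0.025} + z_{0.10} = 1.960 + 1.282 = 3.242.
(For δ > 0 the lower-tail rejection region contributes negligibly to power, so the one-term inversion is standard.)
δ = d·√(n/2) ⇒ n = 2(δ/d)² = 2 × (3.242 / 0.3699)² = 153.62.
Rounding up, n = 154 per group.

n = 154 per group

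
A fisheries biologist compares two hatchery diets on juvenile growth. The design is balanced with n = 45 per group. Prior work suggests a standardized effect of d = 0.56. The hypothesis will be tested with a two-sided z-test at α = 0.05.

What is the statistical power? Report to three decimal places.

Power ≈ 0.757

Noncentrality parameter: δ = d·√(n/2) = 0.56 × √(45/2) = 2.6563
Two-sided α = 0.05 → critical value z_{0.025} = 1.960.
Power = Φ(δ − 1.960) + Φ(−δ − 1.960) = Φ(0.696) + Φ(-4.616) = 0.7569 + 0.0000 = 0.7569.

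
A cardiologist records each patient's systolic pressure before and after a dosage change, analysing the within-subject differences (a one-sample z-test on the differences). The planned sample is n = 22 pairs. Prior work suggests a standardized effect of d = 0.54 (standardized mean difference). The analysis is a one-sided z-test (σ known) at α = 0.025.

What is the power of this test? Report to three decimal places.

Power ≈ 0.717

Noncentrality parameter: δ = d·√n = 0.54 × √22 = 2.5328
One-sided α = 0.025 → critical value z_{0.025} = 1.960.
Power = Φ(δ − 1.960) = Φ(0.573) = 0.7166.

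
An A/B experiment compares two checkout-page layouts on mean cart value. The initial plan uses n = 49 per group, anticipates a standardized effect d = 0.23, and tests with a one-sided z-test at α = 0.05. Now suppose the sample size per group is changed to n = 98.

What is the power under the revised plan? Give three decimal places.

With n = 98 per group: δ = d·√(n/2) = 0.23 × √(98/2) = 1.6100. Critical value z_{0.05} = 1.645.
Revised power = Φ(δ − 1.645) = Φ(-0.035) = 0.4861.

Power ≈ 0.486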